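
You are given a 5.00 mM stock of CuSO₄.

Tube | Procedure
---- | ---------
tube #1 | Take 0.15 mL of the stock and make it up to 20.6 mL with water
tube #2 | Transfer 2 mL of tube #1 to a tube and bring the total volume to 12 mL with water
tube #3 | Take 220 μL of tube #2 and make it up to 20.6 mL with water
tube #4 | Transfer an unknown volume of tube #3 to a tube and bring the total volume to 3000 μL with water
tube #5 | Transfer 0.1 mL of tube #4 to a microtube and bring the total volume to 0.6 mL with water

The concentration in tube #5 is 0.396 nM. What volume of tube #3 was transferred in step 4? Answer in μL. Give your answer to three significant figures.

Step 1: 0.15 mL brought to 20.6 mL → factor 20.6/0.15 = 137.33
Step 2: 2 mL brought to 12 mL → factor 12/2 = 6
Step 3: 220 μL brought to 20.6 mL → factor 20600/220 = 93.636
Step 4: v brought to 3000 μL → factor = 3000 μL/v
Step 5: 0.1 mL brought to 0.6 mL → factor 0.6/0.1 = 6
Product of known-step factors = 4.6294 × 10^5
Overall factor = 5.00 mM / (0.396 nM) = 1.2626 × 10^7
Step-4 factor = 1.2626 × 10^7 / 4.6294 × 10^5 = 27.274
v = 3000 μL / 27.274 = 110 μL

110 μL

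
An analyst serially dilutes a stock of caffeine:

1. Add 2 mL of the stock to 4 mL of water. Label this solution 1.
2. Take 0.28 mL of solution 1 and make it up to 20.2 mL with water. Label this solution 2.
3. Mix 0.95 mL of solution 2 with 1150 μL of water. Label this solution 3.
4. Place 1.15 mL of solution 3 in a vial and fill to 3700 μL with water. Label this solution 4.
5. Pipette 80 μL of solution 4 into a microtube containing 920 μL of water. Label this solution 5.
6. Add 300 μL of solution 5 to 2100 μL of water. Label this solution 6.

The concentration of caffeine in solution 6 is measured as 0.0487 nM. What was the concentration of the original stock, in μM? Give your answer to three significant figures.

Step 1: 2 mL + 4 mL = 6 mL total → factor 6/2 = 3
Step 2: 0.28 mL brought to 20.2 mL → factor 20.2/0.28 = 72.143
Step 3: 0.95 mL + 1150 μL = 2.1 mL total → factor 2.1/0.95 = 2.2105
Step 4: 1.15 mL brought to 3700 μL → factor 3.7/1.15 = 3.2174
Step 5: 80 μL + 920 μL = 1000 μL total → factor 1000/80 = 12.5
Step 6: 300 μL + 2100 μL = 2400 μL total → factor 2400/300 = 8
Overall dilution factor = 3 × 72.143 × 2.2105 × 3.2174 × 12.5 × 8 = 1.5393 × 10^5
Stock = 0.0487 nM × 1.5393 × 10^5 = 7496 nM = 7.50 μM

7.50 μM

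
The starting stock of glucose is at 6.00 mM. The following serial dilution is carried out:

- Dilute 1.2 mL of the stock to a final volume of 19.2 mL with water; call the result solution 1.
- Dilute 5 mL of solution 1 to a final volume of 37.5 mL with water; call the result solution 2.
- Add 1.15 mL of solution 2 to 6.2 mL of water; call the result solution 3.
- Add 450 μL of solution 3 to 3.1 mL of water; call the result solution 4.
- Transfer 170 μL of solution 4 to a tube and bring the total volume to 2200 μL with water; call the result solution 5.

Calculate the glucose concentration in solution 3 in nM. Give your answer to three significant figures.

Step 1: 1.2 mL brought to 19.2 mL → factor 19.2/1.2 = 16
Step 2: 5 mL brought to 37.5 mL → factor 37.5/5 = 7.5
Step 3: 1.15 mL + 6.2 mL = 7.35 mL total → factor 7.35/1.15 = 6.3913
Dilution factor through solution 3 = 16 × 7.5 × 6.3913 = 766.96
[solution 3] = 6.00 mM / 766.96 = 0.007823 mM = 7.82 × 10^3 nM

7.82 × 10^3 nM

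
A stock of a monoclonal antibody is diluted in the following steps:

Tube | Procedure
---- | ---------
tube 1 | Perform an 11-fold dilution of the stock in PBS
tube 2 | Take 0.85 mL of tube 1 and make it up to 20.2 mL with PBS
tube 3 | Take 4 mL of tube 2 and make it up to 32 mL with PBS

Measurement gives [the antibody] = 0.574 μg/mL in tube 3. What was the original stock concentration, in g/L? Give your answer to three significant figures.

1.20 g/L

Step 1: 11-fold → factor 11
Step 2: 0.85 mL brought to 20.2 mL → factor 20.2/0.85 = 23.765
Step 3: 4 mL brought to 32 mL → factor 32/4 = 8
Overall dilution factor = 11 × 23.765 × 8 = 2091.3
Stock = 0.574 μg/mL × 2091.3 = 1200 μg/mL = 1.20 g/L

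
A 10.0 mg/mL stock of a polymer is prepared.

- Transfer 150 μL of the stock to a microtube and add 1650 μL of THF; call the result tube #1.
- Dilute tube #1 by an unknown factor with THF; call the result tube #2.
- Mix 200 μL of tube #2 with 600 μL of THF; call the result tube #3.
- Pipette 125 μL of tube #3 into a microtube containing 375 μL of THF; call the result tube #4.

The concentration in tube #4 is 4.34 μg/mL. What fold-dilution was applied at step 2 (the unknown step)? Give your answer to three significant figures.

Step 1: 150 μL + 1650 μL = 1800 μL total → factor 1800/150 = 12
Step 2: unknown factor x
Step 3: 200 μL + 600 μL = 800 μL total → factor 800/200 = 4
Step 4: 125 μL + 375 μL = 500 μL total → factor 500/125 = 4
Product of known-step factors = 192
Overall factor = 10.0 mg/mL / (4.34 μg/mL) = 2304.1
x = 2304.1 / 192 = 12.0

12.0-fold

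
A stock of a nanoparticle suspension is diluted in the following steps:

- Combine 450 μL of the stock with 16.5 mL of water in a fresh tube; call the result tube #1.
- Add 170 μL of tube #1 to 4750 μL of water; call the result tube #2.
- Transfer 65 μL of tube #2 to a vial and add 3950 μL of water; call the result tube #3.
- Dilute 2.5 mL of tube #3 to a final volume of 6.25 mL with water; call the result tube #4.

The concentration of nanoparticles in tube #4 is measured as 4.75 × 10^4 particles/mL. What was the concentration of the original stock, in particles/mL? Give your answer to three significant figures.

Step 1: 450 μL + 16.5 mL = 16950 μL total → factor 16950/450 = 37.667
Step 2: 170 μL + 4750 μL = 4920 μL total → factor 4920/170 = 28.941
Step 3: 65 μL + 3950 μL = 4015 μL total → factor 4015/65 = 61.769
Step 4: 2.5 mL brought to 6.25 mL → factor 6.25/2.5 = 2.5
Overall dilution factor = 37.667 × 28.941 × 61.769 × 2.5 = 1.6834 × 10^5
Stock = 4.75 × 10^4 particles/mL × 1.6834 × 10^5 = 8.00 × 10^9 particles/mL

8.00 × 10^9 particles/mL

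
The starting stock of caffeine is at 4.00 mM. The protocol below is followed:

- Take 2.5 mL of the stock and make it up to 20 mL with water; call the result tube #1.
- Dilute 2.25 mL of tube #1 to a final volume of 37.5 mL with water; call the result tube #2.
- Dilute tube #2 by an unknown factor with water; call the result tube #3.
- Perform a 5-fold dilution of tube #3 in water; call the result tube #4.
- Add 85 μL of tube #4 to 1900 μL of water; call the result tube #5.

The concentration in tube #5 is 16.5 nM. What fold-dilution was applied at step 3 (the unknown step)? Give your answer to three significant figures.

Step 1: 2.5 mL brought to 20 mL → factor 20/2.5 = 8
Step 2: 2.25 mL brought to 37.5 mL → factor 37.5/2.25 = 16.667
Step 3: unknown factor x
Step 4: 5-fold → factor 5
Step 5: 85 μL + 1900 μL = 1985 μL total → factor 1985/85 = 23.353
Product of known-step factors = 15569
Overall factor = 4.00 mM / (16.5 nM) = 2.4242 × 10^5
x = 2.4242 × 10^5 / 15569 = 15.6

15.6-fold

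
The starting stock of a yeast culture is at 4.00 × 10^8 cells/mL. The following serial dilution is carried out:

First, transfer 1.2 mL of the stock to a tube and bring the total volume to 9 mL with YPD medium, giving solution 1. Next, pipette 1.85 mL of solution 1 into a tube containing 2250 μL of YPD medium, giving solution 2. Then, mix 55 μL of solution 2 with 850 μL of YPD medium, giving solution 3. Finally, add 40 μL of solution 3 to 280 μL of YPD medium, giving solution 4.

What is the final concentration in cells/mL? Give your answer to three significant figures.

1.83 × 10^5 cells/mL

Step 1: 1.2 mL brought to 9 mL → factor 9/1.2 = 7.5
Step 2: 1.85 mL + 2250 μL = 4.1 mL total → factor 4.1/1.85 = 2.2162
Step 3: 55 μL + 850 μL = 905 μL total → factor 905/55 = 16.455
Step 4: 40 μL + 280 μL = 320 μL total → factor 320/40 = 8
Overall dilution factor = 7.5 × 2.2162 × 16.455 × 8 = 2188
Final = 4.00 × 10^8 cells/mL / 2188 = 1.83 × 10^5 cells/mL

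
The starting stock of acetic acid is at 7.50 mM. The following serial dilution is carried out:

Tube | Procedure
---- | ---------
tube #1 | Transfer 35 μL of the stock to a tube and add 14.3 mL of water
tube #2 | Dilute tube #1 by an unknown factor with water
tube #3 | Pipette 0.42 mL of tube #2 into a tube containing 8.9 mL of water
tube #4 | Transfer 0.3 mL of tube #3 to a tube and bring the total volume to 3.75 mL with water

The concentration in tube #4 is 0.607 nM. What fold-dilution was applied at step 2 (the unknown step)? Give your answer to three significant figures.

109-fold

Step 1: 35 μL + 14.3 mL = 14335 μL total → factor 14335/35 = 409.57
Step 2: unknown factor x
Step 3: 0.42 mL + 8.9 mL = 9.32 mL total → factor 9.32/0.42 = 22.19
Step 4: 0.3 mL brought to 3.75 mL → factor 3.75/0.3 = 12.5
Product of known-step factors = 1.1361 × 10^5
Overall factor = 7.50 mM / (0.607 nM) = 1.2356 × 10^7
x = 1.2356 × 10^7 / 1.1361 × 10^5 = 109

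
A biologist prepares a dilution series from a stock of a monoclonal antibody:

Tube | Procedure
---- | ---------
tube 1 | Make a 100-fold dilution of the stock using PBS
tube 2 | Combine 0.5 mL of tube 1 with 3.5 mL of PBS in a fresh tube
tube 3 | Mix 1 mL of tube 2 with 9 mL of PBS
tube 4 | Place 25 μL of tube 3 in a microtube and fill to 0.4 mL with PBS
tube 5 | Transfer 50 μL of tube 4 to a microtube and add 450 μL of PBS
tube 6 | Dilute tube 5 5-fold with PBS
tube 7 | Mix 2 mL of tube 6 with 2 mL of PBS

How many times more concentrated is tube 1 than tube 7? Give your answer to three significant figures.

1.28 × 10^5

Step 1: 100-fold → factor 100
Step 2: 0.5 mL + 3.5 mL = 4 mL total → factor 4/0.5 = 8
Step 3: 1 mL + 9 mL = 10 mL total → factor 10/1 = 10
Step 4: 25 μL brought to 0.4 mL → factor 400/25 = 16
Step 5: 50 μL + 450 μL = 500 μL total → factor 500/50 = 10
Step 6: 5-fold → factor 5
Step 7: 2 mL + 2 mL = 4 mL total → factor 4/2 = 2
Dilution factor to tube 1 = 100; to tube 7 = 1.28 × 10^7
[tube 1]/[tube 7] = (factor to tube 7)/(factor to tube 1) = 1.28 × 10^7/100 = 1.28 × 10^5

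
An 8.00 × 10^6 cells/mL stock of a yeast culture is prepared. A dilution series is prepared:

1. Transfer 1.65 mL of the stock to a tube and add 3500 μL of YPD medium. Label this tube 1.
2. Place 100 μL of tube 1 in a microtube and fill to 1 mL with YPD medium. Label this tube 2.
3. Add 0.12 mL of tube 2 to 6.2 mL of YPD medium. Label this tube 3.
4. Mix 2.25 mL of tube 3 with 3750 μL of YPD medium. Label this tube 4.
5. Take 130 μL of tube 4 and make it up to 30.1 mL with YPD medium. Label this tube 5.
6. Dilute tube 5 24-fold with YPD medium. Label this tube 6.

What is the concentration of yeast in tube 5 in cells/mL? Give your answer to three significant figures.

Step 1: 1.65 mL + 3500 μL = 5.15 mL total → factor 5.15/1.65 = 3.1212
Step 2: 100 μL brought to 1 mL → factor 1000/100 = 10
Step 3: 0.12 mL + 6.2 mL = 6.32 mL total → factor 6.32/0.12 = 52.667
Step 4: 2.25 mL + 3750 μL = 6 mL total → factor 6/2.25 = 2.6667
Step 5: 130 μL brought to 30.1 mL → factor 30100/130 = 231.54
Dilution factor through tube 5 = 3.1212 × 10 × 52.667 × 2.6667 × 231.54 = 1.015 × 10^6
[tube 5] = 8.00 × 10^6 cells/mL / 1.015 × 10^6 = 7.88 cells/mL

7.88 cells/mL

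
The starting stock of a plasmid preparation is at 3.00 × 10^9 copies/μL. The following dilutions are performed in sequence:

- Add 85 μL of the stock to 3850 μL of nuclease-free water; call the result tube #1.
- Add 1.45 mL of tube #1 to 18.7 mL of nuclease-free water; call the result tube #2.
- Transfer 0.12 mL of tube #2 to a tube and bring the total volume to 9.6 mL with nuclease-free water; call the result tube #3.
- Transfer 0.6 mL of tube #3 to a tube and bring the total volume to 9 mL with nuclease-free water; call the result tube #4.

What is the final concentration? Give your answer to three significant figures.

Step 1: 85 μL + 3850 μL = 3935 μL total → factor 3935/85 = 46.294
Step 2: 1.45 mL + 18.7 mL = 20.15 mL total → factor 20.15/1.45 = 13.897
Step 3: 0.12 mL brought to 9.6 mL → factor 9.6/0.12 = 80
Step 4: 0.6 mL brought to 9 mL → factor 9/0.6 = 15
Overall dilution factor = 46.294 × 13.897 × 80 × 15 = 7.7199 × 10^5
Final = 3.00 × 10^9 copies/μL / 7.7199 × 10^5 = 3.89 × 10^3 copies/μL

3.89 × 10^3 copies/μL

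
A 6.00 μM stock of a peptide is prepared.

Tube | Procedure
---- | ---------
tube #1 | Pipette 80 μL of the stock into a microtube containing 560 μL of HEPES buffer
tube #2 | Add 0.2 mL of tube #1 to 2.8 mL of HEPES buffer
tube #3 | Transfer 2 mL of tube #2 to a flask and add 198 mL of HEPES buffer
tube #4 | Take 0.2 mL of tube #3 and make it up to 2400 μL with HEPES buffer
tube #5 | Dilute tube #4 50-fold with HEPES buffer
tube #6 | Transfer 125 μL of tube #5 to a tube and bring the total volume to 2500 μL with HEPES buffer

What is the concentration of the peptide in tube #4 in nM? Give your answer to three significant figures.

0.0417 nM

Step 1: 80 μL + 560 μL = 640 μL total → factor 640/80 = 8
Step 2: 0.2 mL + 2.8 mL = 3 mL total → factor 3/0.2 = 15
Step 3: 2 mL + 198 mL = 200 mL total → factor 200/2 = 100
Step 4: 0.2 mL brought to 2400 μL → factor 2.4/0.2 = 12
Dilution factor through tube #4 = 8 × 15 × 100 × 12 = 1.44 × 10^5
[tube #4] = 6.00 μM / 1.44 × 10^5 = 4.167 × 10^-5 μM = 0.0417 nM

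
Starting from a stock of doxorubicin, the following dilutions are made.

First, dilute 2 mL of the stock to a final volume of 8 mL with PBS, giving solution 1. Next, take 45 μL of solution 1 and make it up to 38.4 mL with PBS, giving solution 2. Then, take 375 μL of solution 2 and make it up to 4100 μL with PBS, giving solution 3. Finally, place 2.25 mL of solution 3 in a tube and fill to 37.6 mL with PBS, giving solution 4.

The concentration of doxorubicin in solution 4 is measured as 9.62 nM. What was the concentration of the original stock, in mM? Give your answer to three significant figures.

6.00 mM

Step 1: 2 mL brought to 8 mL → factor 8/2 = 4
Step 2: 45 μL brought to 38.4 mL → factor 38400/45 = 853.33
Step 3: 375 μL brought to 4100 μL → factor 4100/375 = 10.933
Step 4: 2.25 mL brought to 37.6 mL → factor 37.6/2.25 = 16.711
Overall dilution factor = 4 × 853.33 × 10.933 × 16.711 = 6.2364 × 10^5
Stock = 9.62 nM × 6.2364 × 10^5 = 5.999 × 10^6 nM = 6.00 mM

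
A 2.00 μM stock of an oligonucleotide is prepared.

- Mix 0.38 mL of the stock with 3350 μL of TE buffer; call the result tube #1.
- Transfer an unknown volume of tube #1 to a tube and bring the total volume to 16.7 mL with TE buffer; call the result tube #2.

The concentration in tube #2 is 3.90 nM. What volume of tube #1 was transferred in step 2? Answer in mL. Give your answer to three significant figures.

Step 1: 0.38 mL + 3350 μL = 3.73 mL total → factor 3.73/0.38 = 9.8158
Step 2: v brought to 16.7 mL → factor = 16.7 mL/v
Product of known-step factors = 9.8158
Overall factor = 2.00 μM / (3.90 nM) = 512.82
Step-2 factor = 512.82 / 9.8158 = 52.244
v = 16.7 mL / 52.244 = 0.320 mL

0.320 mL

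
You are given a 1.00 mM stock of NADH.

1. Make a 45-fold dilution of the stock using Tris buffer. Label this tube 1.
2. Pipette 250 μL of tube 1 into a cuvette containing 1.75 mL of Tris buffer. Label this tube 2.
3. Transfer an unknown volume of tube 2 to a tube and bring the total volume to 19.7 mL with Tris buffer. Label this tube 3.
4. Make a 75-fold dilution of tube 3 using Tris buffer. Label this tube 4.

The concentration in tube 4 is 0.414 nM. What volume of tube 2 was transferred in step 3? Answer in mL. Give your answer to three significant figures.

0.220 mL

Step 1: 45-fold → factor 45
Step 2: 250 μL + 1.75 mL = 2000 μL total → factor 2000/250 = 8
Step 3: v brought to 19.7 mL → factor = 19.7 mL/v
Step 4: 75-fold → factor 75
Product of known-step factors = 27000
Overall factor = 1.00 mM / (0.414 nM) = 2.4155 × 10^6
Step-3 factor = 2.4155 × 10^6 / 27000 = 89.461
v = 19.7 mL / 89.461 = 0.220 mL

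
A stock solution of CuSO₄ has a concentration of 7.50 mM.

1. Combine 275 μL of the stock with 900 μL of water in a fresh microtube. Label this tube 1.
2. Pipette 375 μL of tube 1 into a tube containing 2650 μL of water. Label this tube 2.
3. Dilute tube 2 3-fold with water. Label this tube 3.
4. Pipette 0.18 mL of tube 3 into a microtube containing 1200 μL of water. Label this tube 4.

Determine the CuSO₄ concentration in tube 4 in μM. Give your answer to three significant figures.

9.46 μM

Step 1: 275 μL + 900 μL = 1175 μL total → factor 1175/275 = 4.2727
Step 2: 375 μL + 2650 μL = 3025 μL total → factor 3025/375 = 8.0667
Step 3: 3-fold → factor 3
Step 4: 0.18 mL + 1200 μL = 1.38 mL total → factor 1.38/0.18 = 7.6667
Overall dilution factor = 4.2727 × 8.0667 × 3 × 7.6667 = 792.73
Final = 7.50 mM / 792.73 = 0.009461 mM = 9.46 μM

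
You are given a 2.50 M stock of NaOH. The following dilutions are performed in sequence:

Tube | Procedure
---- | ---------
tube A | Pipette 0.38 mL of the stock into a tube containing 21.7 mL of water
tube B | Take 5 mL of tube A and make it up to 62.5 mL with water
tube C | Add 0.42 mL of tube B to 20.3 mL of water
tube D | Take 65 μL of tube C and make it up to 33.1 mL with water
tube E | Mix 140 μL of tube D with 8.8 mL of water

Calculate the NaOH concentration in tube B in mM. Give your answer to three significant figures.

3.44 mM

Step 1: 0.38 mL + 21.7 mL = 22.08 mL total → factor 22.08/0.38 = 58.105
Step 2: 5 mL brought to 62.5 mL → factor 62.5/5 = 12.5
Dilution factor through tube B = 58.105 × 12.5 = 726.32
[tube B] = 2.50 M / 726.32 = 0.003442 M = 3.44 mM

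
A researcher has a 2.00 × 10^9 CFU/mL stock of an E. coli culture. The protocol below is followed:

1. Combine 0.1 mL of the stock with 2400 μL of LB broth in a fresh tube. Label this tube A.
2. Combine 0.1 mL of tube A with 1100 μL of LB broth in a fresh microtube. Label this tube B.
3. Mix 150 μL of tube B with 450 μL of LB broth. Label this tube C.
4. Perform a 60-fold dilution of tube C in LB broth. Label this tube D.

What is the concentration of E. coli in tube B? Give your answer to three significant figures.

6.67 × 10^6 CFU/mL

Step 1: 0.1 mL + 2400 μL = 2.5 mL total → factor 2.5/0.1 = 25
Step 2: 0.1 mL + 1100 μL = 1.2 mL total → factor 1.2/0.1 = 12
Dilution factor through tube B = 25 × 12 = 300
[tube B] = 2.00 × 10^9 CFU/mL / 300 = 6.67 × 10^6 CFU/mL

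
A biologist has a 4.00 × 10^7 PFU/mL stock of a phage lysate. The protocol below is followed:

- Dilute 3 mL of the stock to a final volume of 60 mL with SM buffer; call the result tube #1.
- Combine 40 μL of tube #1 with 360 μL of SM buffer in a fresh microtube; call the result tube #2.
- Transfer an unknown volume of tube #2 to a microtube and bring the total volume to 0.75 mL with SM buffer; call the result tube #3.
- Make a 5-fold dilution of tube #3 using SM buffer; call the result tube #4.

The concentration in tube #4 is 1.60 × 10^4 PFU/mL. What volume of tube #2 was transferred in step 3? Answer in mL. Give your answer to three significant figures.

Step 1: 3 mL brought to 60 mL → factor 60/3 = 20
Step 2: 40 μL + 360 μL = 400 μL total → factor 400/40 = 10
Step 3: v brought to 0.75 mL → factor = 0.75 mL/v
Step 4: 5-fold → factor 5
Product of known-step factors = 1000
Overall factor = 4.00 × 10^7 PFU/mL / (1.60 × 10^4 PFU/mL) = 2500
Step-3 factor = 2500 / 1000 = 2.5
v = 0.75 mL / 2.5 = 0.300 mL

0.300 mL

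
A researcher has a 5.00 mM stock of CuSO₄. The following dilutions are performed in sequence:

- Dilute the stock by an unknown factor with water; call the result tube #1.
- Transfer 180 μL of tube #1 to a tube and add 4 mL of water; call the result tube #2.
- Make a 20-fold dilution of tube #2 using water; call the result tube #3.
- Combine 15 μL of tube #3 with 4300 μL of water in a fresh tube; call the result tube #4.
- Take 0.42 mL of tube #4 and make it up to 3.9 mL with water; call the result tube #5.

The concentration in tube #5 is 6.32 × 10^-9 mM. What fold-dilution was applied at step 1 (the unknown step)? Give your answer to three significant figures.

Step 1: unknown factor x
Step 2: 180 μL + 4 mL = 4180 μL total → factor 4180/180 = 23.222
Step 3: 20-fold → factor 20
Step 4: 15 μL + 4300 μL = 4315 μL total → factor 4315/15 = 287.67
Step 5: 0.42 mL brought to 3.9 mL → factor 3.9/0.42 = 9.2857
Product of known-step factors = 1.2406 × 10^6
Overall factor = 5.00 mM / (6.32 × 10^-9 mM) = 7.9114 × 10^8
x = 7.9114 × 10^8 / 1.2406 × 10^6 = 638

638-fold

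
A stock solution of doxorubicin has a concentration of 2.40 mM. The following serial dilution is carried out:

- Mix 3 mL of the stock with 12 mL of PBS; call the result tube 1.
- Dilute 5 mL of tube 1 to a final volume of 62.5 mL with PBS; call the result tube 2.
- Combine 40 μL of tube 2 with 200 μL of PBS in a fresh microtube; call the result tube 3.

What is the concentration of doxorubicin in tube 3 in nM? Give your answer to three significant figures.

6.40 × 10^3 nM

Step 1: 3 mL + 12 mL = 15 mL total → factor 15/3 = 5
Step 2: 5 mL brought to 62.5 mL → factor 62.5/5 = 12.5
Step 3: 40 μL + 200 μL = 240 μL total → factor 240/40 = 6
Overall dilution factor = 5 × 12.5 × 6 = 375
Final = 2.40 mM / 375 = 0.006400 mM = 6.40 × 10^3 nM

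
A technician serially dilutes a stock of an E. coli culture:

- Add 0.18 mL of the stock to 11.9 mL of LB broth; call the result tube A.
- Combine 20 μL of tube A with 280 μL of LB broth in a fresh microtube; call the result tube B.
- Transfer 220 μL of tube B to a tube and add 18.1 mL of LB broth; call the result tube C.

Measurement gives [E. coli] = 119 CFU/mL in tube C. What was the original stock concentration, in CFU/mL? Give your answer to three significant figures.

9.98 × 10^6 CFU/mL

Step 1: 0.18 mL + 11.9 mL = 12.08 mL total → factor 12.08/0.18 = 67.111
Step 2: 20 μL + 280 μL = 300 μL total → factor 300/20 = 15
Step 3: 220 μL + 18.1 mL = 18320 μL total → factor 18320/220 = 83.273
Overall dilution factor = 67.111 × 15 × 83.273 = 83828
Stock = 119 CFU/mL × 83828 = 9.98 × 10^6 CFU/mL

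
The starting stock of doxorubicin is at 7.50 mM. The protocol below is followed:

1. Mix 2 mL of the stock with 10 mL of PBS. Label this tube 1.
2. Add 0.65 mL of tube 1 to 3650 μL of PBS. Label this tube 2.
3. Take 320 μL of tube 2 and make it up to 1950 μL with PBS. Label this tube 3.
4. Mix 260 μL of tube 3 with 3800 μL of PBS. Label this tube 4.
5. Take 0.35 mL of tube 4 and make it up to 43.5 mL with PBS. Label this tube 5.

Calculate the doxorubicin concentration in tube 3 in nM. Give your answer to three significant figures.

Step 1: 2 mL + 10 mL = 12 mL total → factor 12/2 = 6
Step 2: 0.65 mL + 3650 μL = 4.3 mL total → factor 4.3/0.65 = 6.6154
Step 3: 320 μL brought to 1950 μL → factor 1950/320 = 6.0938
Dilution factor through tube 3 = 6 × 6.6154 × 6.0938 = 241.88
[tube 3] = 7.50 mM / 241.88 = 0.03101 mM = 3.10 × 10^4 nM

3.10 × 10^4 nM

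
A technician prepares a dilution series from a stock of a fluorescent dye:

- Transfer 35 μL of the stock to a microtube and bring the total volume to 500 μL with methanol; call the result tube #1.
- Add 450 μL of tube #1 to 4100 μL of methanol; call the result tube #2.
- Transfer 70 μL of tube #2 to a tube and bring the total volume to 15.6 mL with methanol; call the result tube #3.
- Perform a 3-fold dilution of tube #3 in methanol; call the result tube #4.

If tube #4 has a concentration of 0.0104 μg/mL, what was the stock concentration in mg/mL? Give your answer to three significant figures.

Step 1: 35 μL brought to 500 μL → factor 500/35 = 14.286
Step 2: 450 μL + 4100 μL = 4550 μL total → factor 4550/450 = 10.111
Step 3: 70 μL brought to 15.6 mL → factor 15600/70 = 222.86
Step 4: 3-fold → factor 3
Overall dilution factor = 14.286 × 10.111 × 222.86 × 3 = 96571
Stock = 0.0104 μg/mL × 96571 = 1004 μg/mL = 1.00 mg/mL

1.00 mg/mL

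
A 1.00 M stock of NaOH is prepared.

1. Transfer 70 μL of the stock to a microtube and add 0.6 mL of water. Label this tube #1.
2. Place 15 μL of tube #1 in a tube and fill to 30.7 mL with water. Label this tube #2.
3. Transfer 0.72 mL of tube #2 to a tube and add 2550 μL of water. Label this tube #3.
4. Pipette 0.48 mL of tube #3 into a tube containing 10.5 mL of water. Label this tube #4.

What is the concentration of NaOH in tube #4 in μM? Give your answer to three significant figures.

Step 1: 70 μL + 0.6 mL = 670 μL total → factor 670/70 = 9.5714
Step 2: 15 μL brought to 30.7 mL → factor 30700/15 = 2046.7
Step 3: 0.72 mL + 2550 μL = 3.27 mL total → factor 3.27/0.72 = 4.5417
Step 4: 0.48 mL + 10.5 mL = 10.98 mL total → factor 10.98/0.48 = 22.875
Overall dilution factor = 9.5714 × 2046.7 × 4.5417 × 22.875 = 2.0352 × 10^6
Final = 1.00 M / 2.0352 × 10^6 = 4.914 × 10^-7 M = 0.491 μM

0.491 μM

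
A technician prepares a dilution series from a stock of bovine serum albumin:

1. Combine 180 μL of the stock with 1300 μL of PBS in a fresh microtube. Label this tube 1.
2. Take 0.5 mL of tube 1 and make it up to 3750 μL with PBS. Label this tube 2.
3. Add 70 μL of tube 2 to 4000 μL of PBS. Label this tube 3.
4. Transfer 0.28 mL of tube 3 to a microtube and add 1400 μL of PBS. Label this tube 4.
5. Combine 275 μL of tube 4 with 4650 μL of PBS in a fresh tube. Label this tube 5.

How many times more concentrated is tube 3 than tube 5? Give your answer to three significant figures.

107

Step 1: 180 μL + 1300 μL = 1480 μL total → factor 1480/180 = 8.2222
Step 2: 0.5 mL brought to 3750 μL → factor 3.75/0.5 = 7.5
Step 3: 70 μL + 4000 μL = 4070 μL total → factor 4070/70 = 58.143
Step 4: 0.28 mL + 1400 μL = 1.68 mL total → factor 1.68/0.28 = 6
Step 5: 275 μL + 4650 μL = 4925 μL total → factor 4925/275 = 17.909
Dilution factor to tube 3 = 3585.5; to tube 5 = 3.8528 × 10^5
[tube 3]/[tube 5] = (factor to tube 5)/(factor to tube 3) = 3.8528 × 10^5/3585.5 = 107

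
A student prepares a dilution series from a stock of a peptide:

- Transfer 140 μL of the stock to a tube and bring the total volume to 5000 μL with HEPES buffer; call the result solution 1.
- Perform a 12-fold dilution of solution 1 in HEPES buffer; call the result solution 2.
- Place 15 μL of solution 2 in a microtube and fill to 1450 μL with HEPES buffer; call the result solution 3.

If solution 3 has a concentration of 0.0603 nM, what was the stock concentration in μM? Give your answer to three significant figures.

Step 1: 140 μL brought to 5000 μL → factor 5000/140 = 35.714
Step 2: 12-fold → factor 12
Step 3: 15 μL brought to 1450 μL → factor 1450/15 = 96.667
Overall dilution factor = 35.714 × 12 × 96.667 = 41429
Stock = 0.0603 nM × 41429 = 2498 nM = 2.50 μM

2.50 μM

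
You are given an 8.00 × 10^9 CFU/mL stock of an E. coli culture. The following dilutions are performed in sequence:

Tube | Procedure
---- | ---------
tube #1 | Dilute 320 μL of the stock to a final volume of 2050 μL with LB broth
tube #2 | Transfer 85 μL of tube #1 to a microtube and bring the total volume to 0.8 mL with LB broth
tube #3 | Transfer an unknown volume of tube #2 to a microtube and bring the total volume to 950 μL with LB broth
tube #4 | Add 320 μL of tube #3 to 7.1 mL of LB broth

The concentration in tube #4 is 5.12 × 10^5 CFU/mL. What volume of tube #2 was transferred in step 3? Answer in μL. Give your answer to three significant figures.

85.0 μL

Step 1: 320 μL brought to 2050 μL → factor 2050/320 = 6.4062
Step 2: 85 μL brought to 0.8 mL → factor 800/85 = 9.4118
Step 3: v brought to 950 μL → factor = 950 μL/v
Step 4: 320 μL + 7.1 mL = 7420 μL total → factor 7420/320 = 23.188
Product of known-step factors = 1398.1
Overall factor = 8.00 × 10^9 CFU/mL / (5.12 × 10^5 CFU/mL) = 15625
Step-3 factor = 15625 / 1398.1 = 11.176
v = 950 μL / 11.176 = 85.0 μL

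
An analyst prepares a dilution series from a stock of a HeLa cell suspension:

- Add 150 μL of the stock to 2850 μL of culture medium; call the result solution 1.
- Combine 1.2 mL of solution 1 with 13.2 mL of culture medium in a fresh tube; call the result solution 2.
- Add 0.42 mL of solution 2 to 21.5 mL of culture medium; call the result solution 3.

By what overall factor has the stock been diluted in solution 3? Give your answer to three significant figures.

1.25 × 10^4

Step 1: 150 μL + 2850 μL = 3000 μL total → factor 3000/150 = 20
Step 2: 1.2 mL + 13.2 mL = 14.4 mL total → factor 14.4/1.2 = 12
Step 3: 0.42 mL + 21.5 mL = 21.92 mL total → factor 21.92/0.42 = 52.19
Overall dilution factor = 20 × 12 × 52.19 = 12526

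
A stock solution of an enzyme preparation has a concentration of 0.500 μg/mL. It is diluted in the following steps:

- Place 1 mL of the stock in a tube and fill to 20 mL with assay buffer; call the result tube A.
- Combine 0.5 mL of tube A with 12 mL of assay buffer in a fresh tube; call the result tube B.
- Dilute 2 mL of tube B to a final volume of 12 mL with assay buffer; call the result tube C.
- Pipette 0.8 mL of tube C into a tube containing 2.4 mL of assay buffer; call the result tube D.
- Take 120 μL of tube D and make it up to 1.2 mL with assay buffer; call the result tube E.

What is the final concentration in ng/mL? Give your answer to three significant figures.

Step 1: 1 mL brought to 20 mL → factor 20/1 = 20
Step 2: 0.5 mL + 12 mL = 12.5 mL total → factor 12.5/0.5 = 25
Step 3: 2 mL brought to 12 mL → factor 12/2 = 6
Step 4: 0.8 mL + 2.4 mL = 3.2 mL total → factor 3.2/0.8 = 4
Step 5: 120 μL brought to 1.2 mL → factor 1200/120 = 10
Overall dilution factor = 20 × 25 × 6 × 4 × 10 = 1.2 × 10^5
Final = 0.500 μg/mL / 1.2 × 10^5 = 4.167 × 10^-6 μg/mL = 0.00417 ng/mL

0.00417 ng/mL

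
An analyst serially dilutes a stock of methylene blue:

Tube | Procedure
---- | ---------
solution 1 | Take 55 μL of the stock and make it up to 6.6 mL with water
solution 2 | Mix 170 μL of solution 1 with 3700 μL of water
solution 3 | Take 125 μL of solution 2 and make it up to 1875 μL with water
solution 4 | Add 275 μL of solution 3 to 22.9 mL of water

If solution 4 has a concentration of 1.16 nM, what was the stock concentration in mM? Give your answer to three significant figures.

Step 1: 55 μL brought to 6.6 mL → factor 6600/55 = 120
Step 2: 170 μL + 3700 μL = 3870 μL total → factor 3870/170 = 22.765
Step 3: 125 μL brought to 1875 μL → factor 1875/125 = 15
Step 4: 275 μL + 22.9 mL = 23175 μL total → factor 23175/275 = 84.273
Overall dilution factor = 120 × 22.765 × 15 × 84.273 = 3.4532 × 10^6
Stock = 1.16 nM × 3.4532 × 10^6 = 4.006 × 10^6 nM = 4.01 mM

4.01 mM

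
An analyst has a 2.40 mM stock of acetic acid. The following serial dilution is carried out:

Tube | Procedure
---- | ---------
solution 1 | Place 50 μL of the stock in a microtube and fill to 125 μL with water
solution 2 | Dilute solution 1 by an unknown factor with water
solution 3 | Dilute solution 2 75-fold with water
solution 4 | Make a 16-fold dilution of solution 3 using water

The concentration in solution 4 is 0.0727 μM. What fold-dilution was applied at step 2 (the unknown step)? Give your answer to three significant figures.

Step 1: 50 μL brought to 125 μL → factor 125/50 = 2.5
Step 2: unknown factor x
Step 3: 75-fold → factor 75
Step 4: 16-fold → factor 16
Product of known-step factors = 3000
Overall factor = 2.40 mM / (0.0727 μM) = 33012
x = 33012 / 3000 = 11.0

11.0-fold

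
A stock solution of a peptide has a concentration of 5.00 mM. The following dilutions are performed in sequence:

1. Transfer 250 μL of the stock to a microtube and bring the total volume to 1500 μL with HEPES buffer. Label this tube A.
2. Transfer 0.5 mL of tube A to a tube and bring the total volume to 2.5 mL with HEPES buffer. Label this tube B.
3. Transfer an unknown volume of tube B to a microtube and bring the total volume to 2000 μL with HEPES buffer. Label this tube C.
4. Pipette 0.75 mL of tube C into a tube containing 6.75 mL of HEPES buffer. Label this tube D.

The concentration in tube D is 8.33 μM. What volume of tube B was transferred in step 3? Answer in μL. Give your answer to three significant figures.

1.00 × 10^3 μL

Step 1: 250 μL brought to 1500 μL → factor 1500/250 = 6
Step 2: 0.5 mL brought to 2.5 mL → factor 2.5/0.5 = 5
Step 3: v brought to 2000 μL → factor = 2000 μL/v
Step 4: 0.75 mL + 6.75 mL = 7.5 mL total → factor 7.5/0.75 = 10
Product of known-step factors = 300
Overall factor = 5.00 mM / (8.33 μM) = 600.24
Step-3 factor = 600.24 / 300 = 2.0008
v = 2000 μL / 2.0008 = 1.00 × 10^3 μL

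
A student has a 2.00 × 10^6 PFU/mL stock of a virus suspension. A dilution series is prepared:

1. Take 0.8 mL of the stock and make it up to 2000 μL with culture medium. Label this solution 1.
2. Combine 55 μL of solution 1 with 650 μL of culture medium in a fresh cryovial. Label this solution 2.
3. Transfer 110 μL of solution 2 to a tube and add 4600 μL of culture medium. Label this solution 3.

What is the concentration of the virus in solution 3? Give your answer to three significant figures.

Step 1: 0.8 mL brought to 2000 μL → factor 2/0.8 = 2.5
Step 2: 55 μL + 650 μL = 705 μL total → factor 705/55 = 12.818
Step 3: 110 μL + 4600 μL = 4710 μL total → factor 4710/110 = 42.818
Overall dilution factor = 2.5 × 12.818 × 42.818 = 1372.1
Final = 2.00 × 10^6 PFU/mL / 1372.1 = 1.46 × 10^3 PFU/mL

1.46 × 10^3 PFU/mL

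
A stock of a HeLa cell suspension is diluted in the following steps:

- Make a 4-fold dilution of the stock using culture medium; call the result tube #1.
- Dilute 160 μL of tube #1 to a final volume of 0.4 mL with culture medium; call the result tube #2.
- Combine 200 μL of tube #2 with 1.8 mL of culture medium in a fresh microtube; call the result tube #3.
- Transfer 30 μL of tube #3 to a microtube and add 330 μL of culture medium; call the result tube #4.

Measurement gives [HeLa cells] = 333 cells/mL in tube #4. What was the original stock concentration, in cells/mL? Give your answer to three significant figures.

Step 1: 4-fold → factor 4
Step 2: 160 μL brought to 0.4 mL → factor 400/160 = 2.5
Step 3: 200 μL + 1.8 mL = 2000 μL total → factor 2000/200 = 10
Step 4: 30 μL + 330 μL = 360 μL total → factor 360/30 = 12
Overall dilution factor = 4 × 2.5 × 10 × 12 = 1200
Stock = 333 cells/mL × 1200 = 4.00 × 10^5 cells/mL

4.00 × 10^5 cells/mL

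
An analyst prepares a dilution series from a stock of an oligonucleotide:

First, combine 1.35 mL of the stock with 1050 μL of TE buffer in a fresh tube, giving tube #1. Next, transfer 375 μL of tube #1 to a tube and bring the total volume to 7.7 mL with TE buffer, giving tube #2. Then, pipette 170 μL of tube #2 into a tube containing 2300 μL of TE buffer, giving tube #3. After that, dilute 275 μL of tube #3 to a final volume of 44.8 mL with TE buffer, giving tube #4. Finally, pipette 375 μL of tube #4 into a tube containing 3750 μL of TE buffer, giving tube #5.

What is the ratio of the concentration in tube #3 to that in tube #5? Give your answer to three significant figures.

1.79 × 10^3

Step 1: 1.35 mL + 1050 μL = 2.4 mL total → factor 2.4/1.35 = 1.7778
Step 2: 375 μL brought to 7.7 mL → factor 7700/375 = 20.533
Step 3: 170 μL + 2300 μL = 2470 μL total → factor 2470/170 = 14.529
Step 4: 275 μL brought to 44.8 mL → factor 44800/275 = 162.91
Step 5: 375 μL + 3750 μL = 4125 μL total → factor 4125/375 = 11
Dilution factor to tube #3 = 530.38; to tube #5 = 9.5044 × 10^5
[tube #3]/[tube #5] = (factor to tube #5)/(factor to tube #3) = 9.5044 × 10^5/530.38 = 1.79 × 10^3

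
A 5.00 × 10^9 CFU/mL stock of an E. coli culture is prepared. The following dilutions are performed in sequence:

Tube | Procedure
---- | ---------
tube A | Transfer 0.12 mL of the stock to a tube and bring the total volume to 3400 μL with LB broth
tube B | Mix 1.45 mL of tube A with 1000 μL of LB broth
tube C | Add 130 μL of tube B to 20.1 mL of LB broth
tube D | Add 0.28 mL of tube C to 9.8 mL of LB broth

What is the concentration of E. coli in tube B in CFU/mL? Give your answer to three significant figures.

Step 1: 0.12 mL brought to 3400 μL → factor 3.4/0.12 = 28.333
Step 2: 1.45 mL + 1000 μL = 2.45 mL total → factor 2.45/1.45 = 1.6897
Dilution factor through tube B = 28.333 × 1.6897 = 47.874
[tube B] = 5.00 × 10^9 CFU/mL / 47.874 = 1.04 × 10^8 CFU/mL

1.04 × 10^8 CFU/mL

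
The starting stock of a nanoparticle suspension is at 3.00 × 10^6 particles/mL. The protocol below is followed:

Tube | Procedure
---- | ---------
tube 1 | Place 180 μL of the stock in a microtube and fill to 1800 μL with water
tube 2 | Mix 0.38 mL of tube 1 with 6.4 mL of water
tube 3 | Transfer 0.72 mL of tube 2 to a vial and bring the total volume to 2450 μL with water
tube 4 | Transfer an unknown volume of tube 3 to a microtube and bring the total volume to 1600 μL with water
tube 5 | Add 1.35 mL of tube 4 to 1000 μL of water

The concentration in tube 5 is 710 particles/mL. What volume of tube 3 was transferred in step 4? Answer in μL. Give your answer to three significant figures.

Step 1: 180 μL brought to 1800 μL → factor 1800/180 = 10
Step 2: 0.38 mL + 6.4 mL = 6.78 mL total → factor 6.78/0.38 = 17.842
Step 3: 0.72 mL brought to 2450 μL → factor 2.45/0.72 = 3.4028
Step 4: v brought to 1600 μL → factor = 1600 μL/v
Step 5: 1.35 mL + 1000 μL = 2.35 mL total → factor 2.35/1.35 = 1.7407
Product of known-step factors = 1056.9
Overall factor = 3.00 × 10^6 particles/mL / (710 particles/mL) = 4225.4
Step-4 factor = 4225.4 / 1056.9 = 3.9981
v = 1600 μL / 3.9981 = 400 μL

400 μL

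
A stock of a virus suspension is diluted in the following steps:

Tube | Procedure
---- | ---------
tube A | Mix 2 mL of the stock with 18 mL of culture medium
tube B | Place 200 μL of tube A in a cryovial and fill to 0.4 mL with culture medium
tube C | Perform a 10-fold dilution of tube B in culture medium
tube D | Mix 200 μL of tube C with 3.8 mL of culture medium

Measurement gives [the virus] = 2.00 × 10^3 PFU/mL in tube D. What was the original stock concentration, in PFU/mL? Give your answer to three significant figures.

8.00 × 10^6 PFU/mL

Step 1: 2 mL + 18 mL = 20 mL total → factor 20/2 = 10
Step 2: 200 μL brought to 0.4 mL → factor 400/200 = 2
Step 3: 10-fold → factor 10
Step 4: 200 μL + 3.8 mL = 4000 μL total → factor 4000/200 = 20
Overall dilution factor = 10 × 2 × 10 × 20 = 4000
Stock = 2.00 × 10^3 PFU/mL × 4000 = 8.00 × 10^6 PFU/mL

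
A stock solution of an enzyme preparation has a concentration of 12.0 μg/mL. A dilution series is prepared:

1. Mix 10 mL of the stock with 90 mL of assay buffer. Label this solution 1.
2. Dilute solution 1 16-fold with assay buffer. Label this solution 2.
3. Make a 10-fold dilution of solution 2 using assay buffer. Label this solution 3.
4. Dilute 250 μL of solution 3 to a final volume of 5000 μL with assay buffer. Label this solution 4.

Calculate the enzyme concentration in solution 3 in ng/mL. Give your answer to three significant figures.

Step 1: 10 mL + 90 mL = 100 mL total → factor 100/10 = 10
Step 2: 16-fold → factor 16
Step 3: 10-fold → factor 10
Dilution factor through solution 3 = 10 × 16 × 10 = 1600
[solution 3] = 12.0 μg/mL / 1600 = 0.007500 μg/mL = 7.50 ng/mL

7.50 ng/mL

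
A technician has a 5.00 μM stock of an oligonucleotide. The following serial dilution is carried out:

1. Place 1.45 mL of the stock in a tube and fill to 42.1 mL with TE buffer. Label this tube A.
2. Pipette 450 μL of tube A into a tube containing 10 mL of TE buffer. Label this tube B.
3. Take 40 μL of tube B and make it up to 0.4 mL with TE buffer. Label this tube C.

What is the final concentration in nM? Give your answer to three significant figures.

Step 1: 1.45 mL brought to 42.1 mL → factor 42.1/1.45 = 29.034
Step 2: 450 μL + 10 mL = 10450 μL total → factor 10450/450 = 23.222
Step 3: 40 μL brought to 0.4 mL → factor 400/40 = 10
Overall dilution factor = 29.034 × 23.222 × 10 = 6742.5
Final = 5.00 μM / 6742.5 = 0.0007416 μM = 0.742 nM

0.742 nM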